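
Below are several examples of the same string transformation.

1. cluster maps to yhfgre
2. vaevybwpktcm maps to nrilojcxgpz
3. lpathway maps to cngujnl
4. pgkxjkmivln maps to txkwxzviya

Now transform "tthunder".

guhaqre

Rule — shift every letter 13 places forward in the alphabet (wrapping around) — i.e. ROT13, then delete the first character.
Applying both steps to "tthunder": "gguhaqre", then "guhaqre".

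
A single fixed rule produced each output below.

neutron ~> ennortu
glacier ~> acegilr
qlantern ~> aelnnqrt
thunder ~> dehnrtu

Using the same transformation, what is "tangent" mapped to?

aegnntt

What's happening: sort the characters into alphabetical order.
Applying that to "tangent" gives "aegnntt".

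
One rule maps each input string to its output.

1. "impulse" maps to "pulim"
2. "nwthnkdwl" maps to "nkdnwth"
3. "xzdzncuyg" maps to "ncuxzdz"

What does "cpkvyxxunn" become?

xxucpkvy

Each output is the input with this applied: delete the last 2 characters, then move the last 3 characters to the front (rotate right by 3).
For "cpkvyxxunn", step one produces "cpkvyxxu"; step two turns that into "xxucpkvy".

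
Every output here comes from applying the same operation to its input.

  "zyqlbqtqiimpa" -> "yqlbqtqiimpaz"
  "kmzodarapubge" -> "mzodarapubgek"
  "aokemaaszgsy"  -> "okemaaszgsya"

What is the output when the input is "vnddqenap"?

The pattern: move the first character to the end.
"vnddqenap" → "nddqenapv".

nddqenapv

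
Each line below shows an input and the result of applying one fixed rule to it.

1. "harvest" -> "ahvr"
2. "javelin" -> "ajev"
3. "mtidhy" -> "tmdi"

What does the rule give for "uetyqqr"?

euyt

Each output is the input with this applied: swap each adjacent pair of characters (1↔2, 3↔4, ...), then keep only the first 4 characters.
"uetyqqr" → "euyt".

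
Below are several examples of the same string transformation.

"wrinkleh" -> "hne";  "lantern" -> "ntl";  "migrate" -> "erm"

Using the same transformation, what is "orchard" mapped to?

The pattern: swap the first and last characters, then keep one character in every 3, starting at position 1 (positions 1st, 4th, 7th, ...).
"orchard" → "drcharo" → "dho".

dho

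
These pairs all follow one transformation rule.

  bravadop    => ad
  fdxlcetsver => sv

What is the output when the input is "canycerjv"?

The rule is to move the last 2 characters to the front (rotate right by 2), then keep only the last 2 characters.
"canycerjv" → "jvcanycer" → "er".
(Check on "fdxlcetsver": → "erfdxlcetsv" → "sv" ✓)

er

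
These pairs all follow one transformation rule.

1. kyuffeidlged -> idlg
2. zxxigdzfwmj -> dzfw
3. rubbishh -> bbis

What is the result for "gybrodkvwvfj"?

The pattern: delete the last 2 characters, then keep only the last 4 characters.
"gybrodkvwvfj" → "gybrodkvwv" → "kvwv".

kvwv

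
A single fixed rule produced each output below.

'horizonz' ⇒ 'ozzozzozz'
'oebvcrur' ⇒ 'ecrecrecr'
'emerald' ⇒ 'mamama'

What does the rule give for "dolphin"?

The rule is to keep one character in every 3, starting at position 2 (positions 2nd, 5th, 8th, ...), then write the whole string 3 times in a row.
On "dolphin": the first step gives "oh", and the second then gives "ohohoh".

ohohoh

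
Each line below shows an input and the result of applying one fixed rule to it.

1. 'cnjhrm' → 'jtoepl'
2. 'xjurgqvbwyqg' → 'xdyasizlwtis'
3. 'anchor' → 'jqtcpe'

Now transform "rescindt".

Looking at the pairs, the operation is to shift every letter 2 places forward in the alphabet (wrapping around), then swap the front and back halves of the string.
Starting from "rescindt": after the first operation, "tguekpfv"; after the second, "kpfvtgue".

kpfvtgue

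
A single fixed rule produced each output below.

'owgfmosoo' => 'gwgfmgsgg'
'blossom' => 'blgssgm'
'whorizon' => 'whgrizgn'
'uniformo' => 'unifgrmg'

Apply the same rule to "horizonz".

hgrizgnz

Rule — replace every "o" with "g".
Doing the same to "horizonz": "hgrizgnz".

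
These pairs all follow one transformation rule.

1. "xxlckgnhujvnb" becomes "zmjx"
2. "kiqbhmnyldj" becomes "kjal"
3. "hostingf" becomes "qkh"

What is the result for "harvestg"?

In each case the input is transformed by: keep one character in every 3, starting at position 2 (positions 2nd, 5th, 8th, ...), then shift every letter 2 places forward in the alphabet (wrapping around).
On "harvestg": the first step gives "aeg", and the second then gives "cgi".

cgi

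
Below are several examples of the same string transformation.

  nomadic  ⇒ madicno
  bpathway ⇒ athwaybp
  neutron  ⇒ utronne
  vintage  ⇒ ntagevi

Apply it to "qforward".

Each output is the input with this applied: move the first 2 characters to the end (rotate left by 2).
"qforward" → "orwardqf".

orwardqf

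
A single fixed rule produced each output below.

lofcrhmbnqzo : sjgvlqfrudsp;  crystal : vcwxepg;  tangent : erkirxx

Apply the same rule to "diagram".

Rule — shift every letter 4 places forward in the alphabet (wrapping around), then move the first character to the end.
Doing the same to "diagram": "mekveqh".

mekveqh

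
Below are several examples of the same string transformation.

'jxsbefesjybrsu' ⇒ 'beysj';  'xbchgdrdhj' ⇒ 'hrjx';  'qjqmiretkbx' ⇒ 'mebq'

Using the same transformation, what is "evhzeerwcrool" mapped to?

zrrle

Looking at the pairs, the operation is to keep one character in every 3, starting at position 1 (positions 1st, 4th, 7th, ...), then move the first character to the end.
Doing the same to "evhzeerwcrool": "zrrle".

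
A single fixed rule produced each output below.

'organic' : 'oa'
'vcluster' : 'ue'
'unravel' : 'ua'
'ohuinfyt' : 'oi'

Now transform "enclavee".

What's happening: keep one character in every 3, starting at position 1 (positions 1st, 4th, 7th, ...), then keep only the vowels.
Starting from "enclavee": after the first operation, "ele"; after the second, "ee".

ee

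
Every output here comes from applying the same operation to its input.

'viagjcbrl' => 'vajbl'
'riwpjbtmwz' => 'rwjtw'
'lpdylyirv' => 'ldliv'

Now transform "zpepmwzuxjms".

The pattern: keep every other character starting from the first (positions 1st, 3rd, 5th, ...).
Applying that to "zpepmwzuxjms" gives "zemzxm".

zemzxm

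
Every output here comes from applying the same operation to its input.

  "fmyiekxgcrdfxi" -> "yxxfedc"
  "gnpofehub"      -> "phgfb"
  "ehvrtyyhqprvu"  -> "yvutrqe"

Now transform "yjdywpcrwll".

ywwldc

In each case the input is transformed by: keep every other character starting from the first (positions 1st, 3rd, 5th, ...), then sort the characters into reverse alphabetical order.
For "yjdywpcrwll", step one produces "ydwcwl"; step two turns that into "ywwldc".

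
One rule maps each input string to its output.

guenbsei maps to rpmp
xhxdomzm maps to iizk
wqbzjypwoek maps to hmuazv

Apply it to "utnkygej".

The pattern: keep every other character starting from the first (positions 1st, 3rd, 5th, ...), then shift every letter 11 places forward in the alphabet (wrapping around).
Applying that to "utnkygej" gives "fyjp".

fyjp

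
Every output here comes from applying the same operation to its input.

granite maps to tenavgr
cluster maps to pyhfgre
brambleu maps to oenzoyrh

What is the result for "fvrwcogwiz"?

The rule is to shift every letter 13 places forward in the alphabet (wrapping around) — i.e. ROT13.
So "fvrwcogwiz" becomes "siejpbtjvm".

siejpbtjvm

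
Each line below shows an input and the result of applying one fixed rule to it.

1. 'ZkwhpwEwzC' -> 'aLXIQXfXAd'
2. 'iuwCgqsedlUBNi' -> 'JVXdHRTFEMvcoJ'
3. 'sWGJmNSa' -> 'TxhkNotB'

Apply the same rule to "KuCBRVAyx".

lVdcswbZY

Rule — shift every letter 1 place forward in the alphabet (wrapping around), then flip the case of every letter.
"KuCBRVAyx" → "lVdcswbZY".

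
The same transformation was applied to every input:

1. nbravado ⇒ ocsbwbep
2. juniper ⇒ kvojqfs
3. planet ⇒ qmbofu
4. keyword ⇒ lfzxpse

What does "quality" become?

The rule is to shift every letter 1 place forward in the alphabet (wrapping around).
On "quality" that produces "rvbmjuz".

rvbmjuz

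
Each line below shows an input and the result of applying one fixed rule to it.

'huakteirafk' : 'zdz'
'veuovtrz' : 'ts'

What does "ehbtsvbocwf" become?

aub

What's happening: shift every letter 1 place backward in the alphabet (wrapping around), then keep one character in every 3, starting at position 3 (positions 3rd, 6th, 9th, ...).
"ehbtsvbocwf" → "dgasruanbve" → "aub".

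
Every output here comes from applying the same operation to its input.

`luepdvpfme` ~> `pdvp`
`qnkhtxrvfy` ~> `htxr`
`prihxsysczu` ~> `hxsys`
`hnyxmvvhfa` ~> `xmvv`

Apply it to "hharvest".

rv

What's happening: delete the first 3 characters, then delete the last 3 characters.
On "hharvest": the first step gives "rvest", and the second then gives "rv".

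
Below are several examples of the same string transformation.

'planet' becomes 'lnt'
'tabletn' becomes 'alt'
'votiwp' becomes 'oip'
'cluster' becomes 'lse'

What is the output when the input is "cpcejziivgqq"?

pezigq

What's happening: keep every other character starting from the second (positions 2nd, 4th, 6th, ...).
"cpcejziivgqq" → "pezigq".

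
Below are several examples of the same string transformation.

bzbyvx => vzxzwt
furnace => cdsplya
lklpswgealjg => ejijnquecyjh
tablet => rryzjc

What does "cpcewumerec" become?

aanacuskcpc

Rule — shift every letter 2 places backward in the alphabet (wrapping around), then move the last character to the front.
On "cpcewumerec": the first step gives "anacuskcpca", and the second then gives "aanacuskcpc".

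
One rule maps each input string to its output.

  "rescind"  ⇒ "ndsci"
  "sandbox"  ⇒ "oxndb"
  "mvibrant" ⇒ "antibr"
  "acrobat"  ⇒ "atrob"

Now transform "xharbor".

orarb

What's happening: delete the first 2 characters, then move the first 3 characters to the end (rotate left by 3).
Working it through for "xharbor": intermediate "arbor", final "orarb".
(Check on "sandbox": → "ndbox" → "oxndb" ✓)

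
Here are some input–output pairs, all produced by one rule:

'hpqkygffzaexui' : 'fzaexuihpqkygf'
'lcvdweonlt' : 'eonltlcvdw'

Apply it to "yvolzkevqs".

kevqsyvolz

Looking at the pairs, the operation is to swap the front and back halves of the string.
On "yvolzkevqs" that produces "kevqsyvolz".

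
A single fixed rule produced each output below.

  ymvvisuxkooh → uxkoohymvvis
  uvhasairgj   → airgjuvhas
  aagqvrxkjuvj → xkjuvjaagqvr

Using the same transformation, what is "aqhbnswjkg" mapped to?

Looking at the pairs, the operation is to swap the front and back halves of the string.
"aqhbnswjkg" → "swjkgaqhbn".

swjkgaqhbn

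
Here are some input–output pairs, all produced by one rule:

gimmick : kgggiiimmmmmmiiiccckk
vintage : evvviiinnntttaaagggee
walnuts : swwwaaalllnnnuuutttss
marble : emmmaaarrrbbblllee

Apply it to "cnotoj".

The transformation: repeat every character 3 times, then move the last character to the front.
Working it through for "cnotoj": intermediate "cccnnnoootttooojjj", final "jcccnnnoootttooojj".

jcccnnnoootttooojj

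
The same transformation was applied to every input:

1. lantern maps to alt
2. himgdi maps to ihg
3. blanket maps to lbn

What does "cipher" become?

In each case the input is transformed by: swap each adjacent pair of characters (1↔2, 3↔4, ...), then keep only the first 3 characters.
On "cipher": the first step gives "ichpre", and the second then gives "ich".

ich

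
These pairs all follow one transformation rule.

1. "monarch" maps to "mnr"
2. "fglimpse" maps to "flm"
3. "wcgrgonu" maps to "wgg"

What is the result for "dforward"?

The transformation: delete the last 2 characters, then keep every other character starting from the first (positions 1st, 3rd, 5th, ...).
Working it through for "dforward": intermediate "dforwa", final "dow".

dow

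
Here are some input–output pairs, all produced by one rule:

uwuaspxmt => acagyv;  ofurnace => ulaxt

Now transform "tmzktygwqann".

zsfqzemcw

Looking at the pairs, the operation is to delete the last 3 characters, then shift every letter 6 places forward in the alphabet (wrapping around).
Working it through for "tmzktygwqann": intermediate "tmzktygwq", final "zsfqzemcw".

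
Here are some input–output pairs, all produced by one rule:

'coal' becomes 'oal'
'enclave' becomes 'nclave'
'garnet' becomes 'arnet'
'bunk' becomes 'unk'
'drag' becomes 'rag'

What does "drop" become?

rop

The pattern: delete the first character.
On "drop" that produces "rop".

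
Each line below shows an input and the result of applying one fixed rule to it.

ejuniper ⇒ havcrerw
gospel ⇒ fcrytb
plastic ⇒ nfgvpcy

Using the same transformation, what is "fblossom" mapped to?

In each case the input is transformed by: shift every letter 13 places forward in the alphabet (wrapping around) — i.e. ROT13, then move the first 2 characters to the end (rotate left by 2).
On "fblossom" that produces "ybffbzso".

ybffbzso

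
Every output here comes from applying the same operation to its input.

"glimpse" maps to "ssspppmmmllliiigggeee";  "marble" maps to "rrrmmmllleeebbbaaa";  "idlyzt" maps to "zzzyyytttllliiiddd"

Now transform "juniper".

The transformation: repeat every character 3 times, then sort the characters into reverse alphabetical order.
For "juniper", step one produces "jjjuuunnniiipppeeerrr"; step two turns that into "uuurrrpppnnnjjjiiieee".
(Check on "idlyzt": → "iiidddlllyyyzzzttt" → "zzzyyytttllliiiddd" ✓)

uuurrrpppnnnjjjiiieee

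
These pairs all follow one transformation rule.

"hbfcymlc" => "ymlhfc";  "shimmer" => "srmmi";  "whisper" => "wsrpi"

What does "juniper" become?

What's happening: sort the characters into reverse alphabetical order, then delete the last 2 characters.
Starting from "juniper": after the first operation, "urpnjie"; after the second, "urpnj".

urpnj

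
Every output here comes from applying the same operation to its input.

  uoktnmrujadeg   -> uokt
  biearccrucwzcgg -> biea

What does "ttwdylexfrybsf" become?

ttwd

The pattern: keep only the first 4 characters.
Applying that to "ttwdylexfrybsf" gives "ttwd".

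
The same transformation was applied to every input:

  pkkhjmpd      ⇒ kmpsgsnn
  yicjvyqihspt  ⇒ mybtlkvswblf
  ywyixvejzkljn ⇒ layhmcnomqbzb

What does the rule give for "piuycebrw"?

bfheuzslx

The transformation: shift every letter 3 places forward in the alphabet (wrapping around), then move the first 3 characters to the end (rotate left by 3).
For "piuycebrw" the result is "bfheuzslx".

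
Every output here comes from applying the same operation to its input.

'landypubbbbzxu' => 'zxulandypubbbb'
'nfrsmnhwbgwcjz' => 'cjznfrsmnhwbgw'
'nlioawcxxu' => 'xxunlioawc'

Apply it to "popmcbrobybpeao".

Rule — move the last 3 characters to the front (rotate right by 3).
So "popmcbrobybpeao" becomes "eaopopmcbrobybp".

eaopopmcbrobybp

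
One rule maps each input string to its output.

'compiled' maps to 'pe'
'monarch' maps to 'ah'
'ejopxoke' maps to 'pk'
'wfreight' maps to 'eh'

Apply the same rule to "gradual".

What's happening: move the first character to the end, then keep one character in every 3, starting at position 3 (positions 3rd, 6th, 9th, ...).
Working it through for "gradual": intermediate "radualg", final "dl".

dl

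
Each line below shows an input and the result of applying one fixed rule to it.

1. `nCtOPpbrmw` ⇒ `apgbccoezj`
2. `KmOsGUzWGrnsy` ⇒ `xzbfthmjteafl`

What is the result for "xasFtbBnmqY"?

Rule — shift every letter 13 places forward in the alphabet (wrapping around) — i.e. ROT13, then convert every letter to lowercase.
Starting from "xasFtbBnmqY": after the first operation, "knfSgoOazdL"; after the second, "knfsgooazdl".

knfsgooazdl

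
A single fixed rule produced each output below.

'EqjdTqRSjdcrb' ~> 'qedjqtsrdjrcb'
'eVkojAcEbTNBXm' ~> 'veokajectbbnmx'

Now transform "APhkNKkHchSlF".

pakhknhkhclsf

Each output is the input with this applied: swap each adjacent pair of characters (1↔2, 3↔4, ...), then convert every letter to lowercase.
"APhkNKkHchSlF" → "PAkhKNHkhclSF" → "pakhknhkhclsf".
(Check on "EqjdTqRSjdcrb": → "qEdjqTSRdjrcb" → "qedjqtsrdjrcb" ✓)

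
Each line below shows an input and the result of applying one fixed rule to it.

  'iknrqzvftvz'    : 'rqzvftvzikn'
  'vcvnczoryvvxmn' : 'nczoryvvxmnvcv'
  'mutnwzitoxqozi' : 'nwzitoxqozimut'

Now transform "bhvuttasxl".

In each case the input is transformed by: move the first 3 characters to the end (rotate left by 3).
"bhvuttasxl" → "uttasxlbhv".

uttasxlbhv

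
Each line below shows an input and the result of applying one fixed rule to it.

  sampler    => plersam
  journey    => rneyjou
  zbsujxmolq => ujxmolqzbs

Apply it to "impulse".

The pattern: move the first 3 characters to the end (rotate left by 3).
For "impulse" the result is "ulseimp".

ulseimp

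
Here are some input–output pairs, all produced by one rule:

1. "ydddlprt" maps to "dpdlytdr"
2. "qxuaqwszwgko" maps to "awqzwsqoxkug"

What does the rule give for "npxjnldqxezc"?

jxnqldncpzxe

In each case the input is transformed by: take characters alternately from the front and the back (1st, last, 2nd, 2nd-last, ...), then swap the front and back halves of the string.
Working it through for "npxjnldqxezc": intermediate "ncpzxejxnqld", final "jxnqldncpzxe".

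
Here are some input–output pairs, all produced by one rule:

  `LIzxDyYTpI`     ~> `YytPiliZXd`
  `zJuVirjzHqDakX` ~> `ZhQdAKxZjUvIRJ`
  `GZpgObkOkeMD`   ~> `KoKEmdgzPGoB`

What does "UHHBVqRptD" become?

QrPTduhhbv

What's happening: flip the case of every letter, then swap the front and back halves of the string.
Applying both steps to "UHHBVqRptD": "uhhbvQrPTd", then "QrPTduhhbv".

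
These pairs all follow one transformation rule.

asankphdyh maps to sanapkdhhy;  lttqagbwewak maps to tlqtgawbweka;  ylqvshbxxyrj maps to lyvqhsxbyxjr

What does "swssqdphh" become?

Rule — swap each adjacent pair of characters (1↔2, 3↔4, ...).
"swssqdphh" → "wsssdqhph".

wsssdqhph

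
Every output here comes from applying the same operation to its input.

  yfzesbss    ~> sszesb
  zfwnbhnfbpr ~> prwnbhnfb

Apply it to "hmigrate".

The transformation: delete the first 2 characters, then move the last 2 characters to the front (rotate right by 2).
Starting from "hmigrate": after the first operation, "igrate"; after the second, "teigra".

teigra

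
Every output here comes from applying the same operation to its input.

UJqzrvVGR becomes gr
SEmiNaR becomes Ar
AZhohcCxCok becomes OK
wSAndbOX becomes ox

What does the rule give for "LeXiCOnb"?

Each output is the input with this applied: flip the case of every letter, then keep only the last 2 characters.
For "LeXiCOnb", step one produces "lExIcoNB"; step two turns that into "NB".

NB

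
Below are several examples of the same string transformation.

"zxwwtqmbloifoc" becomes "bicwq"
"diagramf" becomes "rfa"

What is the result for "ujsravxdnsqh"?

In each case the input is transformed by: swap the front and back halves of the string, then keep one character in every 3, starting at position 1 (positions 1st, 4th, 7th, ...).
Starting from "ujsravxdnsqh": after the first operation, "xdnsqhujsrav"; after the second, "xsur".

xsur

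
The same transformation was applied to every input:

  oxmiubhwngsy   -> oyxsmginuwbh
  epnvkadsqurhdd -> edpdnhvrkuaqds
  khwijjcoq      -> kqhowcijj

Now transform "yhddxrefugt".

In each case the input is transformed by: take characters alternately from the front and the back (1st, last, 2nd, 2nd-last, ...).
Doing the same to "yhddxrefugt": "ythgdudfxer".

ythgdudfxer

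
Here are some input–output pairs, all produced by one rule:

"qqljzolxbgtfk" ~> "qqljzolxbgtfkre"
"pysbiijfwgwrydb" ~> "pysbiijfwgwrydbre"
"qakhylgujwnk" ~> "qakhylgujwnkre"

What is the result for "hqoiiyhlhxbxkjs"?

hqoiiyhlhxbxkjsre

Looking at the pairs, the operation is to append "re".
Doing the same to "hqoiiyhlhxbxkjs": "hqoiiyhlhxbxkjsre".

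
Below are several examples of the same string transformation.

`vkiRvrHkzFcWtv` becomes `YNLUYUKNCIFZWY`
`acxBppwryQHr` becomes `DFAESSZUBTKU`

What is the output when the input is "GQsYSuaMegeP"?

JTVBVXDPHJHS

Each output is the input with this applied: shift every letter 3 places forward in the alphabet (wrapping around), then convert every letter to uppercase.
On "GQsYSuaMegeP": the first step gives "JTvBVxdPhjhS", and the second then gives "JTVBVXDPHJHS".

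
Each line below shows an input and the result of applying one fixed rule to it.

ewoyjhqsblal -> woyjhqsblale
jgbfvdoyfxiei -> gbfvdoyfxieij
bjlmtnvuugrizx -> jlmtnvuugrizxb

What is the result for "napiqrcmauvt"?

apiqrcmauvtn

Each output is the input with this applied: move the first character to the end.
For "napiqrcmauvt" the result is "apiqrcmauvtn".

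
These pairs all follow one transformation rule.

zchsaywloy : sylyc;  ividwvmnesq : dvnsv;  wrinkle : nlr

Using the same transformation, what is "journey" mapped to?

reo

Looking at the pairs, the operation is to keep every other character starting from the second (positions 2nd, 4th, 6th, ...), then move the first character to the end.
Applying that to "journey" gives "reo".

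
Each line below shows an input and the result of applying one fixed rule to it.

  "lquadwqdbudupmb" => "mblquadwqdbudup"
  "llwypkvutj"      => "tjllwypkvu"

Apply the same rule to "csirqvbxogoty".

tycsirqvbxogo

The transformation: move the last 2 characters to the front (rotate right by 2).
On "csirqvbxogoty" that produces "tycsirqvbxogo".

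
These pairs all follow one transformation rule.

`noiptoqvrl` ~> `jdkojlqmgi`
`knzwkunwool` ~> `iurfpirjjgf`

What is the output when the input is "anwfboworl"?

Rule — move the first character to the end, then shift every letter 5 places backward in the alphabet (wrapping around).
Working it through for "anwfboworl": intermediate "nwfboworla", final "irawjrjmgv".

irawjrjmgv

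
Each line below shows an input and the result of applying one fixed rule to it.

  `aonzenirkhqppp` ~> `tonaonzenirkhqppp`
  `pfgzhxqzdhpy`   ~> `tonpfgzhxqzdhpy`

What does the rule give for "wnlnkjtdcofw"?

tonwnlnkjtdcofw

Looking at the pairs, the operation is to prepend "ton".
So "wnlnkjtdcofw" becomes "tonwnlnkjtdcofw".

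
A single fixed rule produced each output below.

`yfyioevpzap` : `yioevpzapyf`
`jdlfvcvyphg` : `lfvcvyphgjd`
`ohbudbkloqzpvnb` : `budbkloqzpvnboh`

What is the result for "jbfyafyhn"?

Rule — move the first 2 characters to the end (rotate left by 2).
Doing the same to "jbfyafyhn": "fyafyhnjb".

fyafyhnjb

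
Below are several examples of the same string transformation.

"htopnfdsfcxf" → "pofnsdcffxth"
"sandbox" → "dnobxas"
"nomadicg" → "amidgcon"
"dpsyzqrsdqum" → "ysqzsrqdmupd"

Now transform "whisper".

In each case the input is transformed by: swap each adjacent pair of characters (1↔2, 3↔4, ...), then move the first 2 characters to the end (rotate left by 2).
Applying that to "whisper" gives "sieprhw".

sieprhw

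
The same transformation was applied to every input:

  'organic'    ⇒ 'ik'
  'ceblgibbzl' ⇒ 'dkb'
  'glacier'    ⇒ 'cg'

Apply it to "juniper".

pg

The rule is to shift every letter 2 places forward in the alphabet (wrapping around), then keep one character in every 3, starting at position 3 (positions 3rd, 6th, 9th, ...).
Applying both steps to "juniper": "lwpkrgt", then "pg".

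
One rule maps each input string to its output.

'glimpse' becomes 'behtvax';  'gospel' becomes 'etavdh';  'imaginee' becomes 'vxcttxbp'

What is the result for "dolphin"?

ewxcsda

Rule — shift every letter 11 places backward in the alphabet (wrapping around), then move the first 3 characters to the end (rotate left by 3).
For "dolphin" the result is "ewxcsda".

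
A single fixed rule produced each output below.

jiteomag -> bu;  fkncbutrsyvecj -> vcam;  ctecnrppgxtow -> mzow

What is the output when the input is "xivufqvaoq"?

Looking at the pairs, the operation is to keep one character in every 3, starting at position 3 (positions 3rd, 6th, 9th, ...), then shift every letter 8 places forward in the alphabet (wrapping around).
"xivufqvaoq" → "vqo" → "dyw".
(Check on "jiteomag": → "tm" → "bu" ✓)

dyw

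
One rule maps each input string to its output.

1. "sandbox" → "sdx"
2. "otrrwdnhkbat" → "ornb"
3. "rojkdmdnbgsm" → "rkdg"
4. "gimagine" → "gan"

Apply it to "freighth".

fit

Each output is the input with this applied: keep one character in every 3, starting at position 1 (positions 1st, 4th, 7th, ...).
For "freighth" the result is "fit".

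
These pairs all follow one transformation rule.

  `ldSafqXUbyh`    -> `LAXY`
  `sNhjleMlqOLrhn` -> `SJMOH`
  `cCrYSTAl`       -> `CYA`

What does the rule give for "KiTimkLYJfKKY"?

KILFY

Rule — keep one character in every 3, starting at position 1 (positions 1st, 4th, 7th, ...), then convert every letter to uppercase.
Starting from "KiTimkLYJfKKY": after the first operation, "KiLfY"; after the second, "KILFY".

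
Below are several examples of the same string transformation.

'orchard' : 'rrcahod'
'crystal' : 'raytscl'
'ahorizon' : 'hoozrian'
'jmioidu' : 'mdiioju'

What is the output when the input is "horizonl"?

Looking at the pairs, the operation is to take characters alternately from the front and the back (1st, last, 2nd, 2nd-last, ...), then move the first 2 characters to the end (rotate left by 2).
On "horizonl" that produces "onroizhl".

onroizhl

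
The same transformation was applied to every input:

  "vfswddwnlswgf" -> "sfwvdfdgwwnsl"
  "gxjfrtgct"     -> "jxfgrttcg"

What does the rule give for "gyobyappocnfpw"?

Each output is the input with this applied: move the first 2 characters to the end (rotate left by 2), then take characters alternately from the front and the back (1st, last, 2nd, 2nd-last, ...).
For "gyobyappocnfpw" the result is "oybgywappfpnoc".

oybgywappfpnoc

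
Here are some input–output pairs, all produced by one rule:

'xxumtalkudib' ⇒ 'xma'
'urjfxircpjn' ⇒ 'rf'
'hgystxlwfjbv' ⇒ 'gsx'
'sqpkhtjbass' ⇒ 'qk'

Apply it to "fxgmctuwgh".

The rule is to keep every other character starting from the second (positions 2nd, 4th, 6th, ...), then delete the last 3 characters.
Working it through for "fxgmctuwgh": intermediate "xmtwh", final "xm".

xm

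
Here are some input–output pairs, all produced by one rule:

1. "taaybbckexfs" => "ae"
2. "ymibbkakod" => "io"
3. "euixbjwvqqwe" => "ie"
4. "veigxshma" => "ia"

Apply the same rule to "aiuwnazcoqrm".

In each case the input is transformed by: keep one character in every 3, starting at position 3 (positions 3rd, 6th, 9th, ...), then keep only the vowels.
"aiuwnazcoqrm" → "uaom" → "uao".
(Check on "taaybbckexfs": → "abes" → "ae" ✓)

uao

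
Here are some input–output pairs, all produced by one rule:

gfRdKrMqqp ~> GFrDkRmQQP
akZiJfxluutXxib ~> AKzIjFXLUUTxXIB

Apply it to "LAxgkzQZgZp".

laXGKZqzGzP

The rule is to flip the case of every letter.
So "LAxgkzQZgZp" becomes "laXGKZqzGzP".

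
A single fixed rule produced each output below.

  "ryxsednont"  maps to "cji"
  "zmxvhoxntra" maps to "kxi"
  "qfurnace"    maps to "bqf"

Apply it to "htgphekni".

What's happening: shift every letter 11 places forward in the alphabet (wrapping around), then keep only the first 3 characters.
On "htgphekni": the first step gives "seraspvyt", and the second then gives "ser".

ser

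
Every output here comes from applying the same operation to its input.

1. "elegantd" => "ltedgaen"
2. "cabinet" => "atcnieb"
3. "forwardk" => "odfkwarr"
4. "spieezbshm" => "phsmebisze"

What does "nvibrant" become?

The transformation: swap each adjacent pair of characters (1↔2, 3↔4, ...), then take characters alternately from the front and the back (1st, last, 2nd, 2nd-last, ...).
So "nvibrant" becomes "vnntbria".

vnntbria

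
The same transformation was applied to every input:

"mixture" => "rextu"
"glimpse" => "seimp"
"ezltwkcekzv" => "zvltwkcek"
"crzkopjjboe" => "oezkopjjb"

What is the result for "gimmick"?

Rule — delete the first 2 characters, then move the last 2 characters to the front (rotate right by 2).
Working it through for "gimmick": intermediate "mmick", final "ckmmi".
(Check on "mixture": → "xture" → "rextu" ✓)

ckmmi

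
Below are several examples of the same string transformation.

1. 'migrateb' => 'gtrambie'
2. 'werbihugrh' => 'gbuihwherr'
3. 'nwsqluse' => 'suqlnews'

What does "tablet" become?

The transformation: take characters alternately from the front and the back (1st, last, 2nd, 2nd-last, ...), then swap the front and back halves of the string.
For "tablet", step one produces "ttaebl"; step two turns that into "ebltta".
(Check on "werbihugrh": → "wherrgbuih" → "gbuihwherr" ✓)

ebltta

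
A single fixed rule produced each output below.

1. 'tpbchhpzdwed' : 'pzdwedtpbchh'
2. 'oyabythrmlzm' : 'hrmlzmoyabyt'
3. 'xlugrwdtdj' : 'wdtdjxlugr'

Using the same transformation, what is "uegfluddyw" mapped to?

The transformation: swap the front and back halves of the string.
Doing the same to "uegfluddyw": "uddywuegfl".

uddywuegfl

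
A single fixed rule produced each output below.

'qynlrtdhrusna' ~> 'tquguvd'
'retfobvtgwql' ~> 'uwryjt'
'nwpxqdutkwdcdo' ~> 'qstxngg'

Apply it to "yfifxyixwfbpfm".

What's happening: keep every other character starting from the first (positions 1st, 3rd, 5th, ...), then shift every letter 3 places forward in the alphabet (wrapping around).
Working it through for "yfifxyixwfbpfm": intermediate "yixiwbf", final "blalzei".

blalzei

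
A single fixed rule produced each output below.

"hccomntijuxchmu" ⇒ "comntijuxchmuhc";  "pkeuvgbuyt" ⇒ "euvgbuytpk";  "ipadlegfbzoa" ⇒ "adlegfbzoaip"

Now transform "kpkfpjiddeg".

kfpjiddegkp

Rule — move the first 2 characters to the end (rotate left by 2).
On "kpkfpjiddeg" that produces "kfpjiddegkp".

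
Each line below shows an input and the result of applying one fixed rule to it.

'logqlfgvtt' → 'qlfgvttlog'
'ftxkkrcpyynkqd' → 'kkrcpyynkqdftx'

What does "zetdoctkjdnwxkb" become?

Looking at the pairs, the operation is to move the first 3 characters to the end (rotate left by 3).
So "zetdoctkjdnwxkb" becomes "doctkjdnwxkbzet".

doctkjdnwxkbzet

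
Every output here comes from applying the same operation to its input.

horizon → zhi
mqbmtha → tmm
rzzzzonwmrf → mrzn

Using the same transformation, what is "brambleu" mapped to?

In each case the input is transformed by: move the last 3 characters to the front (rotate right by 3), then keep one character in every 3, starting at position 1 (positions 1st, 4th, 7th, ...).
For "brambleu" the result is "lbm".

lbm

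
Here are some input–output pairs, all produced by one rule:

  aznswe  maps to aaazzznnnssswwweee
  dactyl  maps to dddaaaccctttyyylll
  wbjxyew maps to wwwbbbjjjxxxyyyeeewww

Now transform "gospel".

gggooossspppeeelll

The rule is to repeat every character 3 times.
Doing the same to "gospel": "gggooossspppeeelll".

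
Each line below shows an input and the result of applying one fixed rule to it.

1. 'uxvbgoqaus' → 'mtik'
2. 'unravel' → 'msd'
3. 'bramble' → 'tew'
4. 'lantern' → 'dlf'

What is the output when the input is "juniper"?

baj

In each case the input is transformed by: keep one character in every 3, starting at position 1 (positions 1st, 4th, 7th, ...), then shift every letter 8 places backward in the alphabet (wrapping around).
So "juniper" becomes "baj".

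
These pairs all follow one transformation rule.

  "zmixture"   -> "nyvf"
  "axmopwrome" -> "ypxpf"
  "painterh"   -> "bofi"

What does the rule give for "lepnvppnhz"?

foqoa

The pattern: keep every other character starting from the second (positions 2nd, 4th, 6th, ...), then shift every letter 1 place forward in the alphabet (wrapping around).
Working it through for "lepnvppnhz": intermediate "enpnz", final "foqoa".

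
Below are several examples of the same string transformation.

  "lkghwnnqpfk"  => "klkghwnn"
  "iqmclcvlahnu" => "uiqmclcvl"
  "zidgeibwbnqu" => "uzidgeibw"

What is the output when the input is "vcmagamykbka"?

The pattern: move the last character to the front, then delete the last 3 characters.
So "vcmagamykbka" becomes "avcmagamy".
(Check on "iqmclcvlahnu": → "uiqmclcvlahn" → "uiqmclcvl" ✓)

avcmagamy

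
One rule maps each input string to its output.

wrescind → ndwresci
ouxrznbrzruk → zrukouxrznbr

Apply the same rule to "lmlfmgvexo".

Looking at the pairs, the operation is to move the first 2 characters to the end (rotate left by 2), then swap the front and back halves of the string.
Applying that to "lmlfmgvexo" gives "exolmlfmgv".

exolmlfmgv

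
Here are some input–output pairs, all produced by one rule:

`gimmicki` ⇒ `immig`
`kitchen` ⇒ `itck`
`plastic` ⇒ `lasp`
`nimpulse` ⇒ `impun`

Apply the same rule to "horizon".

orih

The rule is to delete the last 3 characters, then move the first character to the end.
On "horizon": the first step gives "hori", and the second then gives "orih".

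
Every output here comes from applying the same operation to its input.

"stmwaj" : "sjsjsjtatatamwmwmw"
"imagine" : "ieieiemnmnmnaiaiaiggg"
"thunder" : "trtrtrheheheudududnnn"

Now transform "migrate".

The transformation: repeat every character 3 times, then take characters alternately from the front and the back (1st, last, 2nd, 2nd-last, ...).
For "migrate", step one produces "mmmiiigggrrraaattteee"; step two turns that into "mememeitititgagagarrr".
(Check on "thunder": → "ttthhhuuunnndddeeerrr" → "trtrtrheheheudududnnn" ✓)

mememeitititgagagarrr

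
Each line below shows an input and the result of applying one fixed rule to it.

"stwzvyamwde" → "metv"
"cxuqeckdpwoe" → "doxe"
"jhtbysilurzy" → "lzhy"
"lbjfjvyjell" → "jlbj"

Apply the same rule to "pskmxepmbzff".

mfsx

The transformation: keep one character in every 3, starting at position 2 (positions 2nd, 5th, 8th, ...), then move the first 2 characters to the end (rotate left by 2).
So "pskmxepmbzff" becomes "mfsx".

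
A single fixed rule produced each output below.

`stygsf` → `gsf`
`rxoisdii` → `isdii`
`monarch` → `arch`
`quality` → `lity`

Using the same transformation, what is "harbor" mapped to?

bor

Each output is the input with this applied: delete the first 3 characters.
Doing the same to "harbor": "bor".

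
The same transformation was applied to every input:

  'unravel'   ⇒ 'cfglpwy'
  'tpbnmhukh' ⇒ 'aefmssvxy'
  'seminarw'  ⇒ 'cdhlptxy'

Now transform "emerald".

cloppwx

Each output is the input with this applied: shift every letter 11 places forward in the alphabet (wrapping around), then sort the characters into alphabetical order.
Starting from "emerald": after the first operation, "pxpclwo"; after the second, "cloppwx".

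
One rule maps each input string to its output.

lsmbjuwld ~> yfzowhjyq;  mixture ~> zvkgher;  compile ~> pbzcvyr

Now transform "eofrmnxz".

rbsezakm

What's happening: shift every letter 13 places forward in the alphabet (wrapping around) — i.e. ROT13.
Applying that to "eofrmnxz" gives "rbsezakm".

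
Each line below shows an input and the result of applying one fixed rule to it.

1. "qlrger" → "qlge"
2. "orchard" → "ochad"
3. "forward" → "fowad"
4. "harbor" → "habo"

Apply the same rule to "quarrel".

quael

Rule — remove every "r".
Doing the same to "quarrel": "quael".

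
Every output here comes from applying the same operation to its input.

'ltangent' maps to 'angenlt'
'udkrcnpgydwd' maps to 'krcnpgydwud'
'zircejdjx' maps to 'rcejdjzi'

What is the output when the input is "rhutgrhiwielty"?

utgrhiwieltrh

What's happening: delete the last character, then move the first 2 characters to the end (rotate left by 2).
"rhutgrhiwielty" → "rhutgrhiwielt" → "utgrhiwieltrh".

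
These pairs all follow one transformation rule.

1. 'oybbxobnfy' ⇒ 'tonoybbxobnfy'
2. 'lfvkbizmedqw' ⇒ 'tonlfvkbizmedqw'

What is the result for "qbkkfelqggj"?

tonqbkkfelqggj

The transformation: prepend "ton".
Doing the same to "qbkkfelqggj": "tonqbkkfelqggj".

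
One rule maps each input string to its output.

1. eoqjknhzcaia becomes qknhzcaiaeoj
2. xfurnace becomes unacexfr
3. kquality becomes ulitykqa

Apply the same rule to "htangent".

The pattern: move the first 3 characters to the end (rotate left by 3), then swap the first and last characters.
Working it through for "htangent": intermediate "ngenthta", final "agenthtn".

agenthtn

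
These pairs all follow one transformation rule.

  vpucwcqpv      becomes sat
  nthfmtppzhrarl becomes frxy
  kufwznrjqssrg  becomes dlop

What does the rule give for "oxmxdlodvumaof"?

Rule — keep one character in every 3, starting at position 3 (positions 3rd, 6th, 9th, ...), then shift every letter 2 places backward in the alphabet (wrapping around).
Starting from "oxmxdlodvumaof": after the first operation, "mlva"; after the second, "kjty".
(Check on "kufwznrjqssrg": → "fnqr" → "dlop" ✓)

kjty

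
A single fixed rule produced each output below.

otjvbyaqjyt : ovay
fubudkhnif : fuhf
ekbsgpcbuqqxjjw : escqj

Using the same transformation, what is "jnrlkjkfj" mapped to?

jlk

What's happening: keep one character in every 3, starting at position 1 (positions 1st, 4th, 7th, ...).
"jnrlkjkfj" → "jlk".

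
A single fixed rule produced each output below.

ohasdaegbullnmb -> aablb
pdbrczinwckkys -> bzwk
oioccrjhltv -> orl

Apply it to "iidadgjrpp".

Looking at the pairs, the operation is to keep one character in every 3, starting at position 3 (positions 3rd, 6th, 9th, ...).
Doing the same to "iidadgjrpp": "dgp".

dgp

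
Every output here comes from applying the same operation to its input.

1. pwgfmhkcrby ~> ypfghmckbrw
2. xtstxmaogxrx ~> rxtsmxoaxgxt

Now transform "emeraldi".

derelaim

The rule is to swap each adjacent pair of characters (1↔2, 3↔4, ...), then swap the first and last characters.
On "emeraldi": the first step gives "merelaid", and the second then gives "derelaim".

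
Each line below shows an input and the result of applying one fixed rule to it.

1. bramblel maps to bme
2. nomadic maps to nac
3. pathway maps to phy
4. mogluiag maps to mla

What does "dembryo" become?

Each output is the input with this applied: keep one character in every 3, starting at position 1 (positions 1st, 4th, 7th, ...).
Applying that to "dembryo" gives "dbo".

dbo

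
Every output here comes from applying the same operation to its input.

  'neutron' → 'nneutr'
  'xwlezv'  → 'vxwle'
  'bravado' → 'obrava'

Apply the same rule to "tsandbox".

xtsandb

Looking at the pairs, the operation is to move the last 2 characters to the front (rotate right by 2), then delete the first character.
For "tsandbox", step one produces "oxtsandb"; step two turns that into "xtsandb".
(Check on "xwlezv": → "zvxwle" → "vxwle" ✓)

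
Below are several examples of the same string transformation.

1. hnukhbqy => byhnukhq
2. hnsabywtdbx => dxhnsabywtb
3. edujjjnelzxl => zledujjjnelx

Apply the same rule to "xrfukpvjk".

The rule is to move the last 2 characters to the front (rotate right by 2), then swap the first and last characters.
For "xrfukpvjk", step one produces "jkxrfukpv"; step two turns that into "vkxrfukpj".

vkxrfukpj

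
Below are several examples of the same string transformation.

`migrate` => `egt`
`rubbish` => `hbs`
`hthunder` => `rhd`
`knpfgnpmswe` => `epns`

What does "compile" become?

Each output is the input with this applied: move the last character to the front, then keep one character in every 3, starting at position 1 (positions 1st, 4th, 7th, ...).
Applying both steps to "compile": "ecompil", then "eml".

eml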